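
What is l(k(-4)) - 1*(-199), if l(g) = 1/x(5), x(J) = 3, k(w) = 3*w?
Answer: 598/3 ≈ 199.33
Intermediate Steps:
l(g) = ⅓ (l(g) = 1/3 = ⅓)
l(k(-4)) - 1*(-199) = ⅓ - 1*(-199) = ⅓ + 199 = 598/3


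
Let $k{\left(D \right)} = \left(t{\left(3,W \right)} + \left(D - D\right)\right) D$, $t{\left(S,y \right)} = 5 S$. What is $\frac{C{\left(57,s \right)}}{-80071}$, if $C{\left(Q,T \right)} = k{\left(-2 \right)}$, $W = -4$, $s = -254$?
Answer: $\frac{30}{80071} \approx 0.00037467$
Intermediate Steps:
$k{\left(D \right)} = 15 D$ ($k{\left(D \right)} = \left(5 \cdot 3 + \left(D - D\right)\right) D = \left(15 + 0\right) D = 15 D$)
$C{\left(Q,T \right)} = -30$ ($C{\left(Q,T \right)} = 15 \left(-2\right) = -30$)
$\frac{C{\left(57,s \right)}}{-80071} = - \frac{30}{-80071} = \left(-30\right) \left(- \frac{1}{80071}\right) = \frac{30}{80071}$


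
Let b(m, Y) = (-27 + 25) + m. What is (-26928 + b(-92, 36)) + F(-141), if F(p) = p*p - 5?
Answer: -7146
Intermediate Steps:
b(m, Y) = -2 + m
F(p) = -5 + p² (F(p) = p² - 5 = -5 + p²)
(-26928 + b(-92, 36)) + F(-141) = (-26928 + (-2 - 92)) + (-5 + (-141)²) = (-26928 - 94) + (-5 + 19881) = -27022 + 19876 = -7146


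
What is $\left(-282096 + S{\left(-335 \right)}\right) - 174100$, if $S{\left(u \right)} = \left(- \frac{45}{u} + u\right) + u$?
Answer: $- \frac{30610013}{67} \approx -4.5687 \cdot 10^{5}$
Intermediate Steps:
$S{\left(u \right)} = - \frac{45}{u} + 2 u$ ($S{\left(u \right)} = \left(u - \frac{45}{u}\right) + u = - \frac{45}{u} + 2 u$)
$\left(-282096 + S{\left(-335 \right)}\right) - 174100 = \left(-282096 + \left(- \frac{45}{-335} + 2 \left(-335\right)\right)\right) - 174100 = \left(-282096 - \frac{44881}{67}\right) - 174100 = - \frac{18945313}{67} - 174100 = - \frac{30610013}{67}$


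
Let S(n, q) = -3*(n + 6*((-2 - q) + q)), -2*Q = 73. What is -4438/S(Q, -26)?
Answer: -8876/291 ≈ -30.502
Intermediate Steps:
Q = -73/2 (Q = -1/2*73 = -73/2 ≈ -36.500)
S(n, q) = 36 - 3*n (S(n, q) = -3*(n + 6*(-2)) = -3*(n - 12) = -3*(-12 + n) = 36 - 3*n)
-4438/S(Q, -26) = -4438/(36 - 3*(-73/2)) = -4438/(36 + 219/2) = -4438/291/2 = -4438*2/291 = -8876/291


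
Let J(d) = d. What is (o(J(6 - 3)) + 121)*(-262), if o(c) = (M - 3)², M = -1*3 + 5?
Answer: -31964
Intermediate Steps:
M = 2 (M = -3 + 5 = 2)
o(c) = 1 (o(c) = (2 - 3)² = (-1)² = 1)
(o(J(6 - 3)) + 121)*(-262) = (1 + 121)*(-262) = 122*(-262) = -31964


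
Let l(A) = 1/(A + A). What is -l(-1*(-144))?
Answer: -1/288 ≈ -0.0034722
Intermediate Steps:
l(A) = 1/(2*A)
-l(-1*(-144)) = -1/(2*((-1*(-144)))) = -1/(2*144) = -1*1/288 = -1/288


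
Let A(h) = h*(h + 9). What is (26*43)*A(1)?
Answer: 11180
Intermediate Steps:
A(h) = h*(9 + h)
(26*43)*A(1) = (26*43)*(1*(9 + 1)) = 1118*(1*10) = 1118*10 = 11180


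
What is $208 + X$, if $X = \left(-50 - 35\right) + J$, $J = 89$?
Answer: $212$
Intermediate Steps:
$X = 4$ ($X = \left(-50 - 35\right) + 89 = -85 + 89 = 4$)
$208 + X = 208 + 4 = 212$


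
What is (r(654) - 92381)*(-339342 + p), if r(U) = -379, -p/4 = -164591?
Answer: -29592480720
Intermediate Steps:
p = 658364 (p = -4*(-164591) = 658364)
(r(654) - 92381)*(-339342 + p) = (-379 - 92381)*(-339342 + 658364) = -92760*319022 = -29592480720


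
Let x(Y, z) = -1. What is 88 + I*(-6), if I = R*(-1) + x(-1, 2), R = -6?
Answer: 58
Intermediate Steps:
I = 5 (I = -6*(-1) - 1 = 6 - 1 = 5)
88 + I*(-6) = 88 + 5*(-6) = 88 - 30 = 58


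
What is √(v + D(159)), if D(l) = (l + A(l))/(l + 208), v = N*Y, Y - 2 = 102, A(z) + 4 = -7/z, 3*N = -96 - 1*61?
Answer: I*√18531237485370/58353 ≈ 73.772*I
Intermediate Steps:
N = -157/3 (N = (-96 - 1*61)/3 = (-96 - 61)/3 = (⅓)*(-157) = -157/3 ≈ -52.333)
A(z) = -4 - 7/z
Y = 104 (Y = 2 + 102 = 104)
v = -16328/3 (v = -157/3*104 = -16328/3 ≈ -5442.7)
D(l) = (-4 + l - 7/l)/(208 + l) (D(l) = (l + (-4 - 7/l))/(l + 208) = (-4 + l - 7/l)/(208 + l))
√(v + D(159)) = √(-16328/3 + (-7 - 1*159*(4 - 1*159))/(159*(208 + 159))) = √(-16328/3 + (1/159)*(-7 - 1*159*(4 - 159))/367) = √(-16328/3 + (1/159)*(1/367)*(-7 - 1*159*(-155))) = √(-16328/3 + (1/159)*(1/367)*(-7 + 24645)) = √(-16328/3 + (1/159)*(1/367)*24638) = √(-16328/3 + 24638/58353) = √(-317571290/58353) = I*√18531237485370/58353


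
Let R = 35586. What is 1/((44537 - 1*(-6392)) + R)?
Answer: 1/86515 ≈ 1.1559e-5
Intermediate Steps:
1/((44537 - 1*(-6392)) + R) = 1/((44537 - 1*(-6392)) + 35586) = 1/((44537 + 6392) + 35586) = 1/(50929 + 35586) = 1/86515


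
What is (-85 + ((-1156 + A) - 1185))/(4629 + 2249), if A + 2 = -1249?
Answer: -3677/6878 ≈ -0.53460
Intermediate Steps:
A = -1251 (A = -2 - 1249 = -1251)
(-85 + ((-1156 + A) - 1185))/(4629 + 2249) = (-85 + ((-1156 - 1251) - 1185))/(4629 + 2249) = (-85 + (-2407 - 1185))/6878 = (-85 - 3592)*(1/6878) = -3677*1/6878 = -3677/6878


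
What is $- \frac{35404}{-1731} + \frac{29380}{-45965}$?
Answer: $\frac{315297616}{15913083} \approx 19.814$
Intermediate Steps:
$- \frac{35404}{-1731} + \frac{29380}{-45965} = \left(-35404\right) \left(- \frac{1}{1731}\right) + 29380 \left(- \frac{1}{45965}\right) = \frac{35404}{1731} - \frac{5876}{9193} = \frac{315297616}{15913083}$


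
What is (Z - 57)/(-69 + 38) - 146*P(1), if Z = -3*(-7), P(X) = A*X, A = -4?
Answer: 18140/31 ≈ 585.16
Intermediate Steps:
P(X) = -4*X
Z = 21
(Z - 57)/(-69 + 38) - 146*P(1) = (21 - 57)/(-69 + 38) - (-584) = -36/(-31) - 146*(-4) = -36*(-1/31) + 584 = 36/31 + 584 = 18140/31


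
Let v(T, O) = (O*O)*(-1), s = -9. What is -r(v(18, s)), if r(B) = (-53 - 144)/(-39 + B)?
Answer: -197/120 ≈ -1.6417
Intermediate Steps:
v(T, O) = -O² (v(T, O) = O²*(-1) = -O²)
r(B) = -197/(-39 + B)
-r(v(18, s)) = -(-197)/(-39 - 1*(-9)²) = -(-197)/(-39 - 1*81) = -(-197)/(-39 - 81) = -(-197)/(-120) = -(-197)*(-1)/120 = -1*197/120 = -197/120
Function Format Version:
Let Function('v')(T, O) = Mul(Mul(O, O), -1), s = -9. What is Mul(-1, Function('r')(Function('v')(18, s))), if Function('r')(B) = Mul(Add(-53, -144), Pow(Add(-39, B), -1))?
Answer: Rational(-197, 120) ≈ -1.6417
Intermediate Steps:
Function('v')(T, O) = Mul(-1, Pow(O, 2)) (Function('v')(T, O) = Mul(Pow(O, 2), -1) = Mul(-1, Pow(O, 2)))
Function('r')(B) = Mul(-197, Pow(Add(-39, B), -1))
Mul(-1, Function('r')(Function('v')(18, s))) = Mul(-1, Mul(-197, Pow(Add(-39, Mul(-1, Pow(-9, 2))), -1))) = Mul(-1, Mul(-197, Pow(Add(-39, Mul(-1, 81)), -1))) = Mul(-1, Mul(-197, Pow(Add(-39, -81), -1))) = Mul(-1, Mul(-197, Pow(-120, -1))) = Mul(-1, Mul(-197, Rational(-1, 120))) = Mul(-1, Rational(197, 120)) = Rational(-197, 120)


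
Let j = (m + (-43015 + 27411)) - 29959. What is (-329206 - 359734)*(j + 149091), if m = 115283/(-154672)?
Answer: -393994145149465/5524 ≈ -7.1324e+10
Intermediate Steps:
m = -16469/22096 (m = 115283*(-1/154672) = -16469/22096 ≈ -0.74534)
j = -1006776517/22096 (j = (-16469/22096 + (-43015 + 27411)) - 29959 = (-16469/22096 - 15604) - 29959 = -344802453/22096 - 29959 = -1006776517/22096 ≈ -45564.)
(-329206 - 359734)*(j + 149091) = (-329206 - 359734)*(-1006776517/22096 + 149091) = -688940*2287538219/22096 = -393994145149465/5524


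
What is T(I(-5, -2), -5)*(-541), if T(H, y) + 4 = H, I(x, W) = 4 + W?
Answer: 1082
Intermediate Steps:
T(H, y) = -4 + H
T(I(-5, -2), -5)*(-541) = (-4 + (4 - 2))*(-541) = (-4 + 2)*(-541) = -2*(-541) = 1082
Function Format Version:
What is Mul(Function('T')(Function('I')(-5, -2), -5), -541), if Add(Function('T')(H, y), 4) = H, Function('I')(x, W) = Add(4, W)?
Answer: 1082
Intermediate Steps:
Function('T')(H, y) = Add(-4, H)
Mul(Function('T')(Function('I')(-5, -2), -5), -541) = Mul(Add(-4, Add(4, -2)), -541) = Mul(Add(-4, 2), -541) = Mul(-2, -541) = 1082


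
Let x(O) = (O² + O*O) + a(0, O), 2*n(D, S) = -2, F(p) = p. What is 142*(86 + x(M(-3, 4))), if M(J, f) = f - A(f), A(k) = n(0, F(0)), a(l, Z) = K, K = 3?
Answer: 19738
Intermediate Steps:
n(D, S) = -1 (n(D, S) = (½)*(-2) = -1)
a(l, Z) = 3
A(k) = -1
M(J, f) = 1 + f (M(J, f) = f - 1*(-1) = f + 1 = 1 + f)
x(O) = 3 + 2*O² (x(O) = (O² + O*O) + 3 = (O² + O²) + 3 = 2*O² + 3 = 3 + 2*O²)
142*(86 + x(M(-3, 4))) = 142*(86 + (3 + 2*(1 + 4)²)) = 142*(86 + (3 + 2*5²)) = 142*(86 + (3 + 2*25)) = 142*(86 + (3 + 50)) = 142*(86 + 53) = 142*139 = 19738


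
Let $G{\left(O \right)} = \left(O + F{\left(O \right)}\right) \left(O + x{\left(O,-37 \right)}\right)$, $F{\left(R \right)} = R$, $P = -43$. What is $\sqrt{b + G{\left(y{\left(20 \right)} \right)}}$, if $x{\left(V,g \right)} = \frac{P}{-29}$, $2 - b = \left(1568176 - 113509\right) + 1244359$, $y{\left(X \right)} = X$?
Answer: $\frac{2 i \sqrt{567289126}}{29} \approx 1642.6 i$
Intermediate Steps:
$b = -2699024$ ($b = 2 - \left(\left(1568176 - 113509\right) + 1244359\right) = 2 - \left(1454667 + 1244359\right) = 2 - 2699026 = -2699024$)
$x{\left(V,g \right)} = \frac{43}{29}$ ($x{\left(V,g \right)} = - \frac{43}{-29} = \left(-43\right) \left(- \frac{1}{29}\right) = \frac{43}{29}$)
$G{\left(O \right)} = 2 O \left(\frac{43}{29} + O\right)$ ($G{\left(O \right)} = \left(O + O\right) \left(O + \frac{43}{29}\right) = 2 O \left(\frac{43}{29} + O\right)$)
$\sqrt{b + G{\left(y{\left(20 \right)} \right)}} = \sqrt{-2699024 + \frac{2}{29} \cdot 20 \left(43 + 29 \cdot 20\right)} = \sqrt{-2699024 + \frac{2}{29} \cdot 20 \left(43 + 580\right)} = \sqrt{-2699024 + \frac{2}{29} \cdot 20 \cdot 623} = \sqrt{-2699024 + \frac{24920}{29}} = \sqrt{- \frac{78246776}{29}} = \frac{2 i \sqrt{567289126}}{29}$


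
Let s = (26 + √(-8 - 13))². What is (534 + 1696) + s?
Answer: 2885 + 52*I*√21 ≈ 2885.0 + 238.29*I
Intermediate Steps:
s = (26 + I*√21)² (s = (26 + √(-21))² = (26 + I*√21)² ≈ 655.0 + 238.29*I)
(534 + 1696) + s = (534 + 1696) + (26 + I*√21)² = 2230 + (26 + I*√21)²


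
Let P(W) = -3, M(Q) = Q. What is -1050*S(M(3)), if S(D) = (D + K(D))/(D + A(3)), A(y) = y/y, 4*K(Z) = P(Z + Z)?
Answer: -4725/8 ≈ -590.63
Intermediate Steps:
K(Z) = -3/4 (K(Z) = (1/4)*(-3) = -3/4)
A(y) = 1
S(D) = (-3/4 + D)/(1 + D) (S(D) = (D - 3/4)/(D + 1) = (-3/4 + D)/(1 + D))
-1050*S(M(3)) = -1050*(-3/4 + 3)/(1 + 3) = -1050*9/(4*4) = -525*9/(2*4) = -1050*9/16 = -4725/8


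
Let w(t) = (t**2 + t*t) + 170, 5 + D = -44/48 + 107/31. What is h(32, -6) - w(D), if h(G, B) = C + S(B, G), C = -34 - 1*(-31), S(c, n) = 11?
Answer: -12049993/69192 ≈ -174.15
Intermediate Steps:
C = -3 (C = -34 + 31 = -3)
D = -917/372 (D = -5 + (-44/48 + 107/31) = -5 + (-44*1/48 + 107*(1/31)) = -5 + (-11/12 + 107/31) = -5 + 943/372 = -917/372 ≈ -2.4651)
w(t) = 170 + 2*t**2 (w(t) = (t**2 + t**2) + 170 = 2*t**2 + 170 = 170 + 2*t**2)
h(G, B) = 8 (h(G, B) = -3 + 11 = 8)
h(32, -6) - w(D) = 8 - (170 + 2*(-917/372)**2) = 8 - (170 + 2*(840889/138384)) = 8 - (170 + 840889/69192) = 8 - 1*12603529/69192 = 8 - 12603529/69192 = -12049993/69192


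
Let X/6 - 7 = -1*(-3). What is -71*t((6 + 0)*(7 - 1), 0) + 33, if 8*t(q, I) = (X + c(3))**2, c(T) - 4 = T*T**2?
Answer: -587687/8 ≈ -73461.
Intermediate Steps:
c(T) = 4 + T**3 (c(T) = 4 + T*T**2 = 4 + T**3)
X = 60 (X = 42 + 6*(-1*(-3)) = 42 + 6*3 = 42 + 18 = 60)
t(q, I) = 8281/8 (t(q, I) = (60 + (4 + 3**3))**2/8 = (60 + (4 + 27))**2/8 = (60 + 31)**2/8 = (1/8)*91**2 = (1/8)*8281 = 8281/8)
-71*t((6 + 0)*(7 - 1), 0) + 33 = -71*8281/8 + 33 = -587951/8 + 33 = -587687/8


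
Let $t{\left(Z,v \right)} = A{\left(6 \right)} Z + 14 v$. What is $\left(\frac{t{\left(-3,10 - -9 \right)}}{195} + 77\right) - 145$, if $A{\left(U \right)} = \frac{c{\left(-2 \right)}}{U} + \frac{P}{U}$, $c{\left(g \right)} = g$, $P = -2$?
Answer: $- \frac{12992}{195} \approx -66.626$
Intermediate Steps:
$A{\left(U \right)} = - \frac{4}{U}$ ($A{\left(U \right)} = - \frac{2}{U} - \frac{2}{U} = - \frac{4}{U}$)
$t{\left(Z,v \right)} = 14 v - \frac{2 Z}{3}$ ($t{\left(Z,v \right)} = - \frac{4}{6} Z + 14 v = \left(-4\right) \frac{1}{6} Z + 14 v = - \frac{2 Z}{3} + 14 v = 14 v - \frac{2 Z}{3}$)
$\left(\frac{t{\left(-3,10 - -9 \right)}}{195} + 77\right) - 145 = \left(\frac{14 \left(10 - -9\right) - -2}{195} + 77\right) - 145 = \left(\left(14 \left(10 + 9\right) + 2\right) \frac{1}{195} + 77\right) - 145 = \left(\left(14 \cdot 19 + 2\right) \frac{1}{195} + 77\right) - 145 = \left(\left(266 + 2\right) \frac{1}{195} + 77\right) - 145 = \left(268 \cdot \frac{1}{195} + 77\right) - 145 = \left(\frac{268}{195} + 77\right) - 145 = \frac{15283}{195} - 145 = - \frac{12992}{195}$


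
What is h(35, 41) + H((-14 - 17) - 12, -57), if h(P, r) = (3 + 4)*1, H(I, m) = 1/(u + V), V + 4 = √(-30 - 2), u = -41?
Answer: 14354/2057 - 4*I*√2/2057 ≈ 6.9781 - 0.0027501*I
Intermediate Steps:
V = -4 + 4*I*√2 (V = -4 + √(-30 - 2) = -4 + √(-32) = -4 + 4*I*√2 ≈ -4.0 + 5.6569*I)
H(I, m) = 1/(-45 + 4*I*√2) (H(I, m) = 1/(-41 + (-4 + 4*I*√2)) = 1/(-45 + 4*I*√2))
h(P, r) = 7 (h(P, r) = 7*1 = 7)
h(35, 41) + H((-14 - 17) - 12, -57) = 7 + (-45/2057 - 4*I*√2/2057) = 14354/2057 - 4*I*√2/2057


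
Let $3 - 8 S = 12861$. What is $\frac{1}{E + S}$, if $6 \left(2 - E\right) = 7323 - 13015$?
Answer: $- \frac{12}{7879} \approx -0.001523$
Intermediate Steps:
$S = - \frac{6429}{4}$ ($S = \frac{3}{8} - \frac{12861}{8} = - \frac{6429}{4} \approx -1607.3$)
$E = \frac{2852}{3}$ ($E = 2 - \frac{7323 - 13015}{6} = 2 - - \frac{2846}{3} = 2 + \frac{2846}{3} = \frac{2852}{3} \approx 950.67$)
$\frac{1}{E + S} = \frac{1}{\frac{2852}{3} - \frac{6429}{4}} = \frac{1}{- \frac{7879}{12}} = - \frac{12}{7879}$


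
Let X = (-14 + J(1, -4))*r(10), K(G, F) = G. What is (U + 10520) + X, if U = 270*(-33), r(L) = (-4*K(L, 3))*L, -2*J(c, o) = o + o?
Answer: 5610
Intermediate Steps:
J(c, o) = -o (J(c, o) = -(o + o)/2 = -o)
r(L) = -4*L² (r(L) = (-4*L)*L = -4*L²)
U = -8910
X = 4000 (X = (-14 - 1*(-4))*(-4*10²) = (-14 + 4)*(-4*100) = -10*(-400) = 4000)
(U + 10520) + X = (-8910 + 10520) + 4000 = 1610 + 4000 = 5610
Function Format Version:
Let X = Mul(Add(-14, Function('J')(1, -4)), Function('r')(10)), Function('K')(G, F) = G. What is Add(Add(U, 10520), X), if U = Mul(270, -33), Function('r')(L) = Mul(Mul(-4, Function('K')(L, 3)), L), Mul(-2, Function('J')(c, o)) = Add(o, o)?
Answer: 5610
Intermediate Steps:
Function('J')(c, o) = Mul(-1, o) (Function('J')(c, o) = Mul(Rational(-1, 2), Add(o, o)) = Mul(Rational(-1, 2), Mul(2, o)) = Mul(-1, o))
Function('r')(L) = Mul(-4, Pow(L, 2)) (Function('r')(L) = Mul(Mul(-4, L), L) = Mul(-4, Pow(L, 2)))
U = -8910
X = 4000 (X = Mul(Add(-14, Mul(-1, -4)), Mul(-4, Pow(10, 2))) = Mul(Add(-14, 4), Mul(-4, 100)) = Mul(-10, -400) = 4000)
Add(Add(U, 10520), X) = Add(Add(-8910, 10520), 4000) = Add(1610, 4000) = 5610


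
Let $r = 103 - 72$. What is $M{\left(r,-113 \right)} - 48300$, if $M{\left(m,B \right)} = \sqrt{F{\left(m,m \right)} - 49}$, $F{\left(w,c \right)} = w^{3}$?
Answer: $-48300 + \sqrt{29742} \approx -48128.0$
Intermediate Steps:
$r = 31$ ($r = 103 - 72 = 31$)
$M{\left(m,B \right)} = \sqrt{-49 + m^{3}}$ ($M{\left(m,B \right)} = \sqrt{m^{3} - 49} = \sqrt{-49 + m^{3}}$)
$M{\left(r,-113 \right)} - 48300 = \sqrt{-49 + 31^{3}} - 48300 = \sqrt{-49 + 29791} - 48300 = \sqrt{29742} - 48300 = -48300 + \sqrt{29742}$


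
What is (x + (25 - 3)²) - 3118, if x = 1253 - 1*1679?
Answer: -3060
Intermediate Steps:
x = -426 (x = 1253 - 1679 = -426)
(x + (25 - 3)²) - 3118 = (-426 + (25 - 3)²) - 3118 = (-426 + 22²) - 3118 = (-426 + 484) - 3118 = 58 - 3118 = -3060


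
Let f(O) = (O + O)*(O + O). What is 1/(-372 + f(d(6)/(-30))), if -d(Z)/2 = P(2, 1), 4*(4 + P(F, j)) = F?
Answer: -225/83651 ≈ -0.0026897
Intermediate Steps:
P(F, j) = -4 + F/4
d(Z) = 7 (d(Z) = -2*(-4 + (¼)*2) = -2*(-4 + ½) = -2*(-7/2) = 7)
f(O) = 4*O² (f(O) = (2*O)*(2*O) = 4*O²)
1/(-372 + f(d(6)/(-30))) = 1/(-372 + 4*(7/(-30))²) = 1/(-372 + 4*(7*(-1/30))²) = 1/(-372 + 4*(-7/30)²) = 1/(-372 + 4*(49/900)) = 1/(-372 + 49/225) = 1/(-83651/225) = -225/83651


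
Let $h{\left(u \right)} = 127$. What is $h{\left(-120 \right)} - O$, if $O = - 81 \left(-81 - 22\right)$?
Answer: $-8216$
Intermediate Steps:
$O = 8343$ ($O = \left(-81\right) \left(-103\right) = 8343$)
$h{\left(-120 \right)} - O = 127 - 8343 = -8216$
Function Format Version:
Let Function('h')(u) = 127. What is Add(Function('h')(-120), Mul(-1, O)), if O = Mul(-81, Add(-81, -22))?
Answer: -8216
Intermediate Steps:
O = 8343 (O = Mul(-81, -103) = 8343)
Add(Function('h')(-120), Mul(-1, O)) = Add(127, Mul(-1, 8343)) = Add(127, -8343) = -8216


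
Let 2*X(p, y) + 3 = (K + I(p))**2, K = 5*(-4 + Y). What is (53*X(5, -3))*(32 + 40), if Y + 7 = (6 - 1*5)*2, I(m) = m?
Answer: 3047076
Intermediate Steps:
Y = -5 (Y = -7 + (6 - 1*5)*2 = -7 + (6 - 5)*2 = -7 + 1*2 = -7 + 2 = -5)
K = -45 (K = 5*(-4 - 5) = 5*(-9) = -45)
X(p, y) = -3/2 + (-45 + p)**2/2
(53*X(5, -3))*(32 + 40) = (53*(-3/2 + (-45 + 5)**2/2))*(32 + 40) = (53*(-3/2 + (1/2)*(-40)**2))*72 = (53*(-3/2 + (1/2)*1600))*72 = (53*(-3/2 + 800))*72 = (53*(1597/2))*72 = (84641/2)*72 = 3047076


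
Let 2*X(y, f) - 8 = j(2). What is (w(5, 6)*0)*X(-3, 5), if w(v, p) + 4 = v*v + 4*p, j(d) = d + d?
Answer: 0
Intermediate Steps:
j(d) = 2*d
X(y, f) = 6 (X(y, f) = 4 + (2*2)/2 = 4 + (1/2)*4 = 4 + 2 = 6)
w(v, p) = -4 + v**2 + 4*p (w(v, p) = -4 + (v*v + 4*p) = -4 + (v**2 + 4*p) = -4 + v**2 + 4*p)
(w(5, 6)*0)*X(-3, 5) = ((-4 + 5**2 + 4*6)*0)*6 = ((-4 + 25 + 24)*0)*6 = (45*0)*6 = 0*6 = 0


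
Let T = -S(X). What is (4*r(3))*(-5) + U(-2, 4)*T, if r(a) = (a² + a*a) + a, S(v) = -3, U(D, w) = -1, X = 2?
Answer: -423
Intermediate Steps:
T = 3 (T = -1*(-3) = 3)
r(a) = a + 2*a² (r(a) = (a² + a²) + a = 2*a² + a = a + 2*a²)
(4*r(3))*(-5) + U(-2, 4)*T = (4*(3*(1 + 2*3)))*(-5) - 1*3 = (4*(3*(1 + 6)))*(-5) - 3 = (4*(3*7))*(-5) - 3 = (4*21)*(-5) - 3 = 84*(-5) - 3 = -420 - 3 = -423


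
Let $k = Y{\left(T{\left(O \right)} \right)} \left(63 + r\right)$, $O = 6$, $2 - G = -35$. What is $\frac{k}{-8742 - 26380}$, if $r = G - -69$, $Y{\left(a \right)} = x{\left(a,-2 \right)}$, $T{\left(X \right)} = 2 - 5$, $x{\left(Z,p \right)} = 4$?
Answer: $- \frac{338}{17561} \approx -0.019247$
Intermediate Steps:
$G = 37$ ($G = 2 - -35 = 2 + 35 = 37$)
$T{\left(X \right)} = -3$ ($T{\left(X \right)} = 2 - 5 = -3$)
$Y{\left(a \right)} = 4$
$r = 106$ ($r = 37 - -69 = 37 + 69 = 106$)
$k = 676$ ($k = 4 \left(63 + 106\right) = 4 \cdot 169 = 676$)
$\frac{k}{-8742 - 26380} = \frac{676}{-8742 - 26380} = \frac{676}{-35122} = 676 \left(- \frac{1}{35122}\right) = - \frac{338}{17561}$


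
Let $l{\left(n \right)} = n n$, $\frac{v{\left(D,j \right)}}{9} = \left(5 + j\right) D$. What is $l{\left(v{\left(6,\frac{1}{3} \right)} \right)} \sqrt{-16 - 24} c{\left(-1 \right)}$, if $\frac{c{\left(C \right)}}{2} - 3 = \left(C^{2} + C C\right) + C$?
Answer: $1327104 i \sqrt{10} \approx 4.1967 \cdot 10^{6} i$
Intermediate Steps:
$v{\left(D,j \right)} = 9 D \left(5 + j\right)$ ($v{\left(D,j \right)} = 9 \left(5 + j\right) D = 9 D \left(5 + j\right)$)
$c{\left(C \right)} = 6 + 2 C + 4 C^{2}$ ($c{\left(C \right)} = 6 + 2 \left(\left(C^{2} + C C\right) + C\right) = 6 + 2 \left(\left(C^{2} + C^{2}\right) + C\right) = 6 + 2 \left(2 C^{2} + C\right) = 6 + 2 \left(C + 2 C^{2}\right) = 6 + \left(2 C + 4 C^{2}\right) = 6 + 2 C + 4 C^{2}$)
$l{\left(n \right)} = n^{2}$
$l{\left(v{\left(6,\frac{1}{3} \right)} \right)} \sqrt{-16 - 24} c{\left(-1 \right)} = \left(9 \cdot 6 \left(5 + \frac{1}{3}\right)\right)^{2} \sqrt{-16 - 24} \left(6 + 2 \left(-1\right) + 4 \left(-1\right)^{2}\right) = \left(9 \cdot 6 \left(5 + \frac{1}{3}\right)\right)^{2} \sqrt{-40} \left(6 - 2 + 4 \cdot 1\right) = \left(9 \cdot 6 \cdot \frac{16}{3}\right)^{2} \cdot 2 i \sqrt{10} \left(6 - 2 + 4\right) = 288^{2} \cdot 2 i \sqrt{10} \cdot 8 = 82944 \cdot 2 i \sqrt{10} \cdot 8 = 165888 i \sqrt{10} \cdot 8 = 1327104 i \sqrt{10}$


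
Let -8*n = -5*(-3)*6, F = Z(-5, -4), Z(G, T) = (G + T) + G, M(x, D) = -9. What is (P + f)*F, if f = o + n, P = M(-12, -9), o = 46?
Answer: -721/2 ≈ -360.50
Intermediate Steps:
Z(G, T) = T + 2*G
F = -14 (F = -4 + 2*(-5) = -4 - 10 = -14)
P = -9
n = -45/4 (n = -(-5*(-3))*6/8 = -15*6/8 = -⅛*90 = -45/4 ≈ -11.250)
f = 139/4 (f = 46 - 45/4 = 139/4 ≈ 34.750)
(P + f)*F = (-9 + 139/4)*(-14) = (103/4)*(-14) = -721/2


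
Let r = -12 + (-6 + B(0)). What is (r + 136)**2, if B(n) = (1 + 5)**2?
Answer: 23716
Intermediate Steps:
B(n) = 36 (B(n) = 6**2 = 36)
r = 18 (r = -12 + (-6 + 36) = -12 + 30 = 18)
(r + 136)**2 = (18 + 136)**2 = 154**2 = 23716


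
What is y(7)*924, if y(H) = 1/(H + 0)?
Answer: 132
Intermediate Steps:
y(H) = 1/H
y(7)*924 = 924/7 = (⅐)*924 = 132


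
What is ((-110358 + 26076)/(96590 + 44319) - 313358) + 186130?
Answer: -17927654534/140909 ≈ -1.2723e+5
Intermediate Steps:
((-110358 + 26076)/(96590 + 44319) - 313358) + 186130 = (-84282/140909 - 313358) + 186130 = -44155046704/140909 + 186130 = -17927654534/140909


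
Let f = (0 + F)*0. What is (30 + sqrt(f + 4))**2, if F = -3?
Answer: 1024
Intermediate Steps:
f = 0 (f = (0 - 3)*0 = -3*0 = 0)
(30 + sqrt(f + 4))**2 = (30 + sqrt(0 + 4))**2 = (30 + sqrt(4))**2 = (30 + 2)**2 = 32**2 = 1024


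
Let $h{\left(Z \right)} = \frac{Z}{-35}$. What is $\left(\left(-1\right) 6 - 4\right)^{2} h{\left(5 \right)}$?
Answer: $- \frac{100}{7} \approx -14.286$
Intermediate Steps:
$h{\left(Z \right)} = - \frac{Z}{35}$ ($h{\left(Z \right)} = Z \left(- \frac{1}{35}\right) = - \frac{Z}{35}$)
$\left(\left(-1\right) 6 - 4\right)^{2} h{\left(5 \right)} = \left(\left(-1\right) 6 - 4\right)^{2} \left(\left(- \frac{1}{35}\right) 5\right) = \left(-6 - 4\right)^{2} \left(- \frac{1}{7}\right) = \left(-10\right)^{2} \left(- \frac{1}{7}\right) = 100 \left(- \frac{1}{7}\right) = - \frac{100}{7}$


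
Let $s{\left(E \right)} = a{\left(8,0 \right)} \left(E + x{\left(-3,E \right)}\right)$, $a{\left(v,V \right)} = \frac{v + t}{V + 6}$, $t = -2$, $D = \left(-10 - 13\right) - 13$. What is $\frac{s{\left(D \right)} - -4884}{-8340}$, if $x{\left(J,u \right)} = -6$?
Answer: $- \frac{807}{1390} \approx -0.58058$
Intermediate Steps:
$D = -36$ ($D = -23 - 13 = -36$)
$a{\left(v,V \right)} = \frac{-2 + v}{6 + V}$ ($a{\left(v,V \right)} = \frac{v - 2}{V + 6} = \frac{-2 + v}{6 + V}$)
$s{\left(E \right)} = -6 + E$ ($s{\left(E \right)} = \frac{-2 + 8}{6 + 0} \left(E - 6\right) = \frac{1}{6} \cdot 6 \left(-6 + E\right) = 1 \left(-6 + E\right) = -6 + E$)
$\frac{s{\left(D \right)} - -4884}{-8340} = \frac{\left(-6 - 36\right) - -4884}{-8340} = \left(-42 + 4884\right) \left(- \frac{1}{8340}\right) = 4842 \left(- \frac{1}{8340}\right) = - \frac{807}{1390}$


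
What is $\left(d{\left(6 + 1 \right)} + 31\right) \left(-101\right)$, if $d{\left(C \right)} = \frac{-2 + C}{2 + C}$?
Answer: $- \frac{28684}{9} \approx -3187.1$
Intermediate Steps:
$d{\left(C \right)} = \frac{-2 + C}{2 + C}$
$\left(d{\left(6 + 1 \right)} + 31\right) \left(-101\right) = \left(\frac{-2 + \left(6 + 1\right)}{2 + \left(6 + 1\right)} + 31\right) \left(-101\right) = \left(\frac{-2 + 7}{2 + 7} + 31\right) \left(-101\right) = \left(\frac{1}{9} \cdot 5 + 31\right) \left(-101\right) = \left(\frac{5}{9} + 31\right) \left(-101\right) = \frac{284}{9} \left(-101\right) = - \frac{28684}{9}$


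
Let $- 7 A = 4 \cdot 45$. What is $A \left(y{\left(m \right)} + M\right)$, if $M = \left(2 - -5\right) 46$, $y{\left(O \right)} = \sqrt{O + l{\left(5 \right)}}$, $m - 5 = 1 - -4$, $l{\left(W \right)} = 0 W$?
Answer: $-8280 - \frac{180 \sqrt{10}}{7} \approx -8361.3$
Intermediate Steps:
$l{\left(W \right)} = 0$
$m = 10$ ($m = 5 + \left(1 - -4\right) = 5 + \left(1 + 4\right) = 5 + 5 = 10$)
$y{\left(O \right)} = \sqrt{O}$ ($y{\left(O \right)} = \sqrt{O + 0} = \sqrt{O}$)
$M = 322$ ($M = \left(2 + 5\right) 46 = 7 \cdot 46 = 322$)
$A = - \frac{180}{7}$ ($A = - \frac{4 \cdot 45}{7} = \left(- \frac{1}{7}\right) 180 = - \frac{180}{7} \approx -25.714$)
$A \left(y{\left(m \right)} + M\right) = - \frac{180 \left(\sqrt{10} + 322\right)}{7} = - \frac{180 \left(322 + \sqrt{10}\right)}{7} = -8280 - \frac{180 \sqrt{10}}{7}$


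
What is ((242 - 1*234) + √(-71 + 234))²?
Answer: (8 + √163)² ≈ 431.27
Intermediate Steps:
((242 - 1*234) + √(-71 + 234))² = ((242 - 234) + √163)² = (8 + √163)²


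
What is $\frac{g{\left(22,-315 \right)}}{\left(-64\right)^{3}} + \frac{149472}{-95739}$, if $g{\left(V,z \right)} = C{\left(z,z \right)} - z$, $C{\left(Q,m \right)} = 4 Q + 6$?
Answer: $- \frac{13031096349}{8365801472} \approx -1.5577$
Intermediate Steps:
$C{\left(Q,m \right)} = 6 + 4 Q$
$g{\left(V,z \right)} = 6 + 3 z$ ($g{\left(V,z \right)} = \left(6 + 4 z\right) - z = 6 + 3 z$)
$\frac{g{\left(22,-315 \right)}}{\left(-64\right)^{3}} + \frac{149472}{-95739} = \frac{6 + 3 \left(-315\right)}{\left(-64\right)^{3}} + \frac{149472}{-95739} = \frac{6 - 945}{-262144} + 149472 \left(- \frac{1}{95739}\right) = \left(-939\right) \left(- \frac{1}{262144}\right) - \frac{49824}{31913} = \frac{939}{262144} - \frac{49824}{31913} = - \frac{13031096349}{8365801472}$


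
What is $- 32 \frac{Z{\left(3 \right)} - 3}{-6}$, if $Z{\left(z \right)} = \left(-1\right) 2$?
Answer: $- \frac{80}{3} \approx -26.667$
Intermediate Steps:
$Z{\left(z \right)} = -2$
$- 32 \frac{Z{\left(3 \right)} - 3}{-6} = - 32 \frac{-2 - 3}{-6} = - 32 \left(\left(- \frac{1}{6}\right) \left(-5\right)\right) = \left(-32\right) \frac{5}{6} = - \frac{80}{3}$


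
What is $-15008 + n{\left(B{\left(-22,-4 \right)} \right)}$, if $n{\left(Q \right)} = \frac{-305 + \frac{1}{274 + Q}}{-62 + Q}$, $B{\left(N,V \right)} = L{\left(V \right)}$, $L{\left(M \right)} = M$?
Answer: $- \frac{267360211}{17820} \approx -15003.0$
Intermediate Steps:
$B{\left(N,V \right)} = V$
$n{\left(Q \right)} = \frac{-305 + \frac{1}{274 + Q}}{-62 + Q}$
$-15008 + n{\left(B{\left(-22,-4 \right)} \right)} = -15008 + \frac{-83569 - -1220}{-16988 + \left(-4\right)^{2} + 212 \left(-4\right)} = -15008 + \frac{-83569 + 1220}{-16988 + 16 - 848} = -15008 + \frac{1}{-17820} \left(-82349\right) = -15008 - - \frac{82349}{17820} = -15008 + \frac{82349}{17820} = - \frac{267360211}{17820}$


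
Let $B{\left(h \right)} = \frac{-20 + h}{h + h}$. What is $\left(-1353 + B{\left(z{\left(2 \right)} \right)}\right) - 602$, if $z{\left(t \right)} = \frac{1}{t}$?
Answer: $- \frac{3949}{2} \approx -1974.5$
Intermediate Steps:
$B{\left(h \right)} = \frac{-20 + h}{2 h}$
$\left(-1353 + B{\left(z{\left(2 \right)} \right)}\right) - 602 = \left(-1353 + \frac{-20 + \frac{1}{2}}{2 \cdot \frac{1}{2}}\right) - 602 = \left(-1353 + \frac{\frac{1}{\frac{1}{2}} \left(-20 + \frac{1}{2}\right)}{2}\right) - 602 = \left(-1353 + \frac{1}{2} \cdot 2 \left(- \frac{39}{2}\right)\right) - 602 = \left(-1353 - \frac{39}{2}\right) - 602 = - \frac{2745}{2} - 602 = - \frac{3949}{2}$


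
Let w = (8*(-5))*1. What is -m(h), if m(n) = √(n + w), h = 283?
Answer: -9*√3 ≈ -15.588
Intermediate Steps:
w = -40 (w = -40*1 = -40)
m(n) = √(-40 + n) (m(n) = √(n - 40) = √(-40 + n))
-m(h) = -√(-40 + 283) = -√243 = -9*√3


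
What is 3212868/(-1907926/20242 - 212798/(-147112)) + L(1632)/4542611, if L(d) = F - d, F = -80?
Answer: -10865256040483718055136/313861886596867039 ≈ -34618.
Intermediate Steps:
L(d) = -80 - d
3212868/(-1907926/20242 - 212798/(-147112)) + L(1632)/4542611 = 3212868/(-1907926/20242 - 212798/(-147112)) + (-80 - 1*1632)/4542611 = 3212868/(-1907926*1/20242 - 212798*(-1/147112)) + (-80 - 1632)*(1/4542611) = 3212868/(-953963/10121 + 106399/73556) - 1712*1/4542611 = 3212868/(-69092838149/744460276) - 1712/4542611 = 3212868*(-744460276/69092838149) - 1712/4542611 = -2391852598031568/69092838149 - 1712/4542611 = -10865256040483718055136/313861886596867039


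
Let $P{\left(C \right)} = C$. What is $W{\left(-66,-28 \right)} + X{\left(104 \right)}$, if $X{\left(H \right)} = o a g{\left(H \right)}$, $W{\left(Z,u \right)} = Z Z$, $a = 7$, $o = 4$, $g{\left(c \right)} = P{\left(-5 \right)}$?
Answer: $4216$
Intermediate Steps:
$g{\left(c \right)} = -5$
$W{\left(Z,u \right)} = Z^{2}$
$X{\left(H \right)} = -140$ ($X{\left(H \right)} = 4 \cdot 7 \left(-5\right) = 28 \left(-5\right) = -140$)
$W{\left(-66,-28 \right)} + X{\left(104 \right)} = \left(-66\right)^{2} - 140 = 4356 - 140 = 4216$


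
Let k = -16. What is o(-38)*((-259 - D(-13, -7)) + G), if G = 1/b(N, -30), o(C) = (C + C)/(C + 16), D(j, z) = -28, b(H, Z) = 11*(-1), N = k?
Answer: -96596/121 ≈ -798.31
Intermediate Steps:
N = -16
b(H, Z) = -11
o(C) = 2*C/(16 + C) (o(C) = (2*C)/(16 + C) = 2*C/(16 + C))
G = -1/11 (G = 1/(-11) = -1/11 ≈ -0.090909)
o(-38)*((-259 - D(-13, -7)) + G) = (2*(-38)/(16 - 38))*((-259 - 1*(-28)) - 1/11) = (2*(-38)/(-22))*((-259 + 28) - 1/11) = (2*(-38)*(-1/22))*(-231 - 1/11) = (38/11)*(-2542/11) = -96596/121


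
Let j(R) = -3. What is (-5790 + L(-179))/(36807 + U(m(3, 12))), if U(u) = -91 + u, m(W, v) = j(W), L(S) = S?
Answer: -5969/36713 ≈ -0.16259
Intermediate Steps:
m(W, v) = -3
(-5790 + L(-179))/(36807 + U(m(3, 12))) = (-5790 - 179)/(36807 + (-91 - 3)) = -5969/(36807 - 94) = -5969/36713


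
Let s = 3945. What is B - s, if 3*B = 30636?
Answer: 6267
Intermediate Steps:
B = 10212 (B = (1/3)*30636 = 10212)
B - s = 10212 - 1*3945 = 10212 - 3945 = 6267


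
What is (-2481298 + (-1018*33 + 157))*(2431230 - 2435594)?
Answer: 10974303540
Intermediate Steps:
(-2481298 + (-1018*33 + 157))*(2431230 - 2435594) = (-2481298 + (-33594 + 157))*(-4364) = (-2481298 - 33437)*(-4364) = -2514735*(-4364) = 10974303540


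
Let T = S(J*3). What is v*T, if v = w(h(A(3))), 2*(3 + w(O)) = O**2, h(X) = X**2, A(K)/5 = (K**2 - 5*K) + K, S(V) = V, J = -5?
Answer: -759285/2 ≈ -3.7964e+5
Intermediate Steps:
T = -15 (T = -5*3 = -15)
A(K) = -20*K + 5*K**2 (A(K) = 5*((K**2 - 5*K) + K) = 5*(K**2 - 4*K) = -20*K + 5*K**2)
w(O) = -3 + O**2/2
v = 50619/2 (v = -3 + ((5*3*(-4 + 3))**2)**2/2 = -3 + ((5*3*(-1))**2)**2/2 = -3 + ((-15)**2)**2/2 = -3 + (1/2)*225**2 = -3 + (1/2)*50625 = -3 + 50625/2 = 50619/2 ≈ 25310.)
v*T = (50619/2)*(-15) = -759285/2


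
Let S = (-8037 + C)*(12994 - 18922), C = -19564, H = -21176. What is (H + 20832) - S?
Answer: -163619072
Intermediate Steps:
S = 163618728 (S = (-8037 - 19564)*(12994 - 18922) = -27601*(-5928) = 163618728)
(H + 20832) - S = (-21176 + 20832) - 1*163618728 = -344 - 163618728 = -163619072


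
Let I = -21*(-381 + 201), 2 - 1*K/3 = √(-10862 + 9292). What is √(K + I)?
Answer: √(3786 - 3*I*√1570) ≈ 61.538 - 0.9658*I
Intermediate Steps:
K = 6 - 3*I*√1570 (K = 6 - 3*√(-10862 + 9292) = 6 - 3*I*√1570 ≈ 6.0 - 118.87*I)
I = 3780 (I = -21*(-180) = 3780)
√(K + I) = √((6 - 3*I*√1570) + 3780) = √(3786 - 3*I*√1570)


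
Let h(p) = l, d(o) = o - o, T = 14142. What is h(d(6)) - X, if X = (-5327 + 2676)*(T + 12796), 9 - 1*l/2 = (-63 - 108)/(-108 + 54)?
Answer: 214237949/3 ≈ 7.1413e+7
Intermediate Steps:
d(o) = 0
l = 35/3 (l = 18 - 2*(-63 - 108)/(-108 + 54) = 18 - (-342)/(-54) = 18 - (-342)*(-1)/54 = 18 - 2*19/6 = 18 - 19/3 = 35/3 ≈ 11.667)
h(p) = 35/3
X = -71412638 (X = (-5327 + 2676)*(14142 + 12796) = -2651*26938 = -71412638)
h(d(6)) - X = 35/3 - 1*(-71412638) = 35/3 + 71412638 = 214237949/3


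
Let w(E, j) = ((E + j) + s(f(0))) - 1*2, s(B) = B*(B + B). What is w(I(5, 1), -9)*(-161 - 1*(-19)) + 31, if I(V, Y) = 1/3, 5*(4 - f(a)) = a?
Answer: -8995/3 ≈ -2998.3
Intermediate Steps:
f(a) = 4 - a/5
s(B) = 2*B² (s(B) = B*(2*B) = 2*B²)
I(V, Y) = ⅓
w(E, j) = 30 + E + j (w(E, j) = ((E + j) + 2*(4 - ⅕*0)²) - 1*2 = ((E + j) + 2*(4 + 0)²) - 2 = ((E + j) + 2*4²) - 2 = ((E + j) + 2*16) - 2 = ((E + j) + 32) - 2 = (32 + E + j) - 2 = 30 + E + j)
w(I(5, 1), -9)*(-161 - 1*(-19)) + 31 = (30 + ⅓ - 9)*(-161 - 1*(-19)) + 31 = 64*(-161 + 19)/3 + 31 = (64/3)*(-142) + 31 = -9088/3 + 31 = -8995/3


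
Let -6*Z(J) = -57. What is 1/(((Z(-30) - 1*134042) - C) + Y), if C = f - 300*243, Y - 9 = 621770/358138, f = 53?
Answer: -358138/21909007587 ≈ -1.6347e-5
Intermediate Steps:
Z(J) = 19/2 (Z(J) = -⅙*(-57) = 19/2)
Y = 1922506/179069 (Y = 9 + 621770/358138 = 9 + 621770*(1/358138) = 9 + 310885/179069 = 1922506/179069 ≈ 10.736)
C = -72847 (C = 53 - 300*243 = 53 - 72900 = -72847)
1/(((Z(-30) - 1*134042) - C) + Y) = 1/(((19/2 - 1*134042) - 1*(-72847)) + 1922506/179069) = 1/(((19/2 - 134042) + 72847) + 1922506/179069) = 1/((-268065/2 + 72847) + 1922506/179069) = 1/(-122371/2 + 1922506/179069) = 1/(-21909007587/358138) = -358138/21909007587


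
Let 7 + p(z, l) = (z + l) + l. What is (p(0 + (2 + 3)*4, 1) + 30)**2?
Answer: 2025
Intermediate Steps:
p(z, l) = -7 + z + 2*l (p(z, l) = -7 + ((z + l) + l) = -7 + ((l + z) + l) = -7 + (z + 2*l) = -7 + z + 2*l)
(p(0 + (2 + 3)*4, 1) + 30)**2 = ((-7 + (0 + (2 + 3)*4) + 2*1) + 30)**2 = ((-7 + (0 + 5*4) + 2) + 30)**2 = ((-7 + (0 + 20) + 2) + 30)**2 = ((-7 + 20 + 2) + 30)**2 = (15 + 30)**2 = 45**2 = 2025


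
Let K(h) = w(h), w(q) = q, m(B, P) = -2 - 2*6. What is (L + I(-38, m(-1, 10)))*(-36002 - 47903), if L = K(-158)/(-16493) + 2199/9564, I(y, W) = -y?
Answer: -168701160458825/52579684 ≈ -3.2085e+6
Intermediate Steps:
m(B, P) = -14 (m(B, P) = -2 - 12 = -14)
K(h) = h
L = 12593073/52579684 (L = -158/(-16493) + 2199/9564 = -158*(-1/16493) + 2199*(1/9564) = 158/16493 + 733/3188 = 12593073/52579684 ≈ 0.23950)
(L + I(-38, m(-1, 10)))*(-36002 - 47903) = (12593073/52579684 - 1*(-38))*(-36002 - 47903) = (12593073/52579684 + 38)*(-83905) = (2010621065/52579684)*(-83905) = -168701160458825/52579684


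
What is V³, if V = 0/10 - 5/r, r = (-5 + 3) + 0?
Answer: 125/8 ≈ 15.625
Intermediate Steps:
r = -2 (r = -2 + 0 = -2)
V = 5/2 (V = 0/10 - 5/(-2) = 0*(⅒) - 5*(-½) = 0 + 5/2 = 5/2 ≈ 2.5000)
V³ = (5/2)³ = 125/8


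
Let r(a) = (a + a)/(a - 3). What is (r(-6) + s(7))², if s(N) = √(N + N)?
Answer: 142/9 + 8*√14/3 ≈ 25.756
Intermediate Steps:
s(N) = √2*√N (s(N) = √(2*N) = √2*√N)
r(a) = 2*a/(-3 + a) (r(a) = (2*a)/(-3 + a) = 2*a/(-3 + a))
(r(-6) + s(7))² = (2*(-6)/(-3 - 6) + √2*√7)² = (2*(-6)/(-9) + √14)² = (2*(-6)*(-⅑) + √14)² = (4/3 + √14)²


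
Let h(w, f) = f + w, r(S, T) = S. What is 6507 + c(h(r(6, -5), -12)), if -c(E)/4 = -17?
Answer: 6575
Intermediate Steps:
c(E) = 68 (c(E) = -4*(-17) = 68)
6507 + c(h(r(6, -5), -12)) = 6507 + 68 = 6575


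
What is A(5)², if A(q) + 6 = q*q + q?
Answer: 576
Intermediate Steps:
A(q) = -6 + q + q² (A(q) = -6 + (q*q + q) = -6 + (q² + q) = -6 + (q + q²) = -6 + q + q²)
A(5)² = (-6 + 5 + 5²)² = (-6 + 5 + 25)² = 24² = 576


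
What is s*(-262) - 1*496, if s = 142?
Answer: -37700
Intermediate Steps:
s*(-262) - 1*496 = 142*(-262) - 1*496 = -37204 - 496 = -37700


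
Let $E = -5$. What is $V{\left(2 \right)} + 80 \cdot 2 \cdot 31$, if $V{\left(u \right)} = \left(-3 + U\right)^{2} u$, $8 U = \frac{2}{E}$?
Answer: $\frac{995721}{200} \approx 4978.6$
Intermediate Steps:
$U = - \frac{1}{20}$ ($U = \frac{2 \frac{1}{-5}}{8} = \frac{2 \left(- \frac{1}{5}\right)}{8} = \frac{1}{8} \left(- \frac{2}{5}\right) = - \frac{1}{20} \approx -0.05$)
$V{\left(u \right)} = \frac{3721 u}{400}$ ($V{\left(u \right)} = \left(-3 - \frac{1}{20}\right)^{2} u = \left(- \frac{61}{20}\right)^{2} u = \frac{3721 u}{400}$)
$V{\left(2 \right)} + 80 \cdot 2 \cdot 31 = \frac{3721}{400} \cdot 2 + 80 \cdot 2 \cdot 31 = \frac{3721}{200} + 160 \cdot 31 = \frac{3721}{200} + 4960 = \frac{995721}{200}$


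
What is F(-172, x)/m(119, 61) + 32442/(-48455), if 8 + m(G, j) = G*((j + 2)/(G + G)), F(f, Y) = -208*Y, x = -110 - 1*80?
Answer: 3828358426/2277385 ≈ 1681.0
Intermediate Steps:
x = -190 (x = -110 - 80 = -190)
m(G, j) = -7 + j/2 (m(G, j) = -8 + G*((j + 2)/(G + G)) = -8 + G*((2 + j)/((2*G))) = -8 + G*((2 + j)*(1/(2*G))) = -8 + G*((2 + j)/(2*G)) = -8 + (1 + j/2) = -7 + j/2)
F(-172, x)/m(119, 61) + 32442/(-48455) = (-208*(-190))/(-7 + (½)*61) + 32442/(-48455) = 39520/(-7 + 61/2) + 32442*(-1/48455) = 39520/(47/2) - 32442/48455 = 39520*(2/47) - 32442/48455 = 79040/47 - 32442/48455 = 3828358426/2277385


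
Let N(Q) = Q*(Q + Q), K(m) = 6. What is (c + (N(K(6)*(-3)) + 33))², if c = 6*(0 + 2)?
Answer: 480249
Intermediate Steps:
c = 12 (c = 6*2 = 12)
N(Q) = 2*Q² (N(Q) = Q*(2*Q) = 2*Q²)
(c + (N(K(6)*(-3)) + 33))² = (12 + (2*(6*(-3))² + 33))² = (12 + (2*(-18)² + 33))² = (12 + (2*324 + 33))² = (12 + (648 + 33))² = (12 + 681)² = 693² = 480249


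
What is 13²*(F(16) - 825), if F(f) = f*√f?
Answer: -128609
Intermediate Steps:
F(f) = f^(3/2)
13²*(F(16) - 825) = 13²*(16^(3/2) - 825) = 169*(64 - 825) = 169*(-761) = -128609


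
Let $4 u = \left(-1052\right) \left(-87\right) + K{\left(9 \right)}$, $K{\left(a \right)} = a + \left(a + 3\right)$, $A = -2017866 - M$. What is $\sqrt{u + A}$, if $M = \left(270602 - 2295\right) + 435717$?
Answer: $\frac{i \sqrt{10796015}}{2} \approx 1642.9 i$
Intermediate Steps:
$M = 704024$ ($M = 268307 + 435717 = 704024$)
$A = -2721890$ ($A = -2017866 - 704024 = -2721890$)
$K{\left(a \right)} = 3 + 2 a$ ($K{\left(a \right)} = a + \left(3 + a\right) = 3 + 2 a$)
$u = \frac{91545}{4}$ ($u = \frac{\left(-1052\right) \left(-87\right) + \left(3 + 2 \cdot 9\right)}{4} = \frac{91524 + \left(3 + 18\right)}{4} = \frac{91524 + 21}{4} = \frac{1}{4} \cdot 91545 = \frac{91545}{4} \approx 22886.0$)
$\sqrt{u + A} = \sqrt{\frac{91545}{4} - 2721890} = \sqrt{- \frac{10796015}{4}} = \frac{i \sqrt{10796015}}{2}$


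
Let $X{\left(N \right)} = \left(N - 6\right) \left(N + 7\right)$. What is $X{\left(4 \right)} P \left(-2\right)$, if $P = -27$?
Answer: $-1188$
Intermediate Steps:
$X{\left(N \right)} = \left(-6 + N\right) \left(7 + N\right)$
$X{\left(4 \right)} P \left(-2\right) = \left(-42 + 4 + 4^{2}\right) \left(-27\right) \left(-2\right) = \left(-42 + 4 + 16\right) \left(-27\right) \left(-2\right) = \left(-22\right) \left(-27\right) \left(-2\right) = 594 \left(-2\right) = -1188$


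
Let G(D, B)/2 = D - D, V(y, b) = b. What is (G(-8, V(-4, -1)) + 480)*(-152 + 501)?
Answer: 167520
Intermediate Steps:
G(D, B) = 0 (G(D, B) = 2*(D - D) = 2*0 = 0)
(G(-8, V(-4, -1)) + 480)*(-152 + 501) = (0 + 480)*(-152 + 501) = 480*349 = 167520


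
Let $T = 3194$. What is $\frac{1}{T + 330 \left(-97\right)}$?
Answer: $- \frac{1}{28816} \approx -3.4703 \cdot 10^{-5}$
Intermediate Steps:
$\frac{1}{T + 330 \left(-97\right)} = \frac{1}{3194 + 330 \left(-97\right)} = \frac{1}{3194 - 32010} = \frac{1}{-28816} = - \frac{1}{28816}$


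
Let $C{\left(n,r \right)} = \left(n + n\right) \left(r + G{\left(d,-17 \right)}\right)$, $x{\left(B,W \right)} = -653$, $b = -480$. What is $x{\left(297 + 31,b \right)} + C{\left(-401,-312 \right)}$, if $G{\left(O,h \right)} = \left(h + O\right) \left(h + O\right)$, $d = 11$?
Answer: $220699$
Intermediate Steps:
$G{\left(O,h \right)} = \left(O + h\right)^{2}$ ($G{\left(O,h \right)} = \left(O + h\right) \left(O + h\right) = \left(O + h\right)^{2}$)
$C{\left(n,r \right)} = 2 n \left(36 + r\right)$ ($C{\left(n,r \right)} = \left(n + n\right) \left(r + \left(11 - 17\right)^{2}\right) = 2 n \left(r + \left(-6\right)^{2}\right) = 2 n \left(r + 36\right) = 2 n \left(36 + r\right)$)
$x{\left(297 + 31,b \right)} + C{\left(-401,-312 \right)} = -653 + 2 \left(-401\right) \left(36 - 312\right) = -653 + 2 \left(-401\right) \left(-276\right) = -653 + 221352 = 220699$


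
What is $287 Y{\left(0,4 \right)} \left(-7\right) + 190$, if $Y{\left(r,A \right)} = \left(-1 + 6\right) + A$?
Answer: $-17891$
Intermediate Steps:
$Y{\left(r,A \right)} = 5 + A$
$287 Y{\left(0,4 \right)} \left(-7\right) + 190 = 287 \left(5 + 4\right) \left(-7\right) + 190 = 287 \cdot 9 \left(-7\right) + 190 = 287 \left(-63\right) + 190 = -18081 + 190 = -17891$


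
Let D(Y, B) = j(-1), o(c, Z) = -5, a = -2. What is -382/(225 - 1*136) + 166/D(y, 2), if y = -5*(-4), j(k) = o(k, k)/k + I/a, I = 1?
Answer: 26110/801 ≈ 32.597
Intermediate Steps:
j(k) = -1/2 - 5/k (j(k) = -5/k + 1/(-2) = -5/k + 1*(-1/2) = -5/k - 1/2 = -1/2 - 5/k)
y = 20
D(Y, B) = 9/2 (D(Y, B) = (1/2)*(-10 - 1*(-1))/(-1) = (1/2)*(-1)*(-10 + 1) = (1/2)*(-1)*(-9) = 9/2)
-382/(225 - 1*136) + 166/D(y, 2) = -382/(225 - 1*136) + 166/(9/2) = -382/(225 - 136) + 166*(2/9) = -382/89 + 332/9 = 26110/801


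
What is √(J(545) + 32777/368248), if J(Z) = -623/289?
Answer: 3*I*√2249851571218/3130108 ≈ 1.4376*I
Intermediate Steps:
J(Z) = -623/289 (J(Z) = -623*1/289 = -623/289)
√(J(545) + 32777/368248) = √(-623/289 + 32777/368248) = √(-219945951/106423672) = 3*I*√2249851571218/3130108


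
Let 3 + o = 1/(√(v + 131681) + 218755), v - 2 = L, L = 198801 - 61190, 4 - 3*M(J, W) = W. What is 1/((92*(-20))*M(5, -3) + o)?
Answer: -925175268728391/3974861341984110745 + 9*√269294/7949722683968221490 ≈ -0.00023276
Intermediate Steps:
M(J, W) = 4/3 - W/3
L = 137611
v = 137613 (v = 2 + 137611 = 137613)
o = -3 + 1/(218755 + √269294) (o = -3 + 1/(√(137613 + 131681) + 218755) = -3 + 1/(√269294 + 218755) = -3 + 1/(218755 + √269294) ≈ -3.0000)
1/((92*(-20))*M(5, -3) + o) = 1/((92*(-20))*(4/3 - ⅓*(-3)) + (-143560223438/47853480731 - √269294/47853480731)) = 1/(-1840*(4/3 + 1) + (-143560223438/47853480731 - √269294/47853480731)) = 1/(-1840*7/3 + (-143560223438/47853480731 - √269294/47853480731)) = 1/(-12880/3 + (-143560223438/47853480731 - √269294/47853480731)) = 1/(-616783512485594/143560442193 - √269294/47853480731)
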